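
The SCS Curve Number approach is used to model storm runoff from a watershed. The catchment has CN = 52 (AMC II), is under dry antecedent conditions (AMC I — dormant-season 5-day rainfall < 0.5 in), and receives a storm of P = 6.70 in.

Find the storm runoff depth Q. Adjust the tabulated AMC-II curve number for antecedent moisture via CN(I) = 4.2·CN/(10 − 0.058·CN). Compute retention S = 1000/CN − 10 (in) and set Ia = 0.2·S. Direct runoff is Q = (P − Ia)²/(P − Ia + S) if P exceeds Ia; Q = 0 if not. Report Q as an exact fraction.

Q = 4397409/20108270 in ≈ 0.219 in

CN(I) from CN(II)=52: (4.2·52)/(10 − 0.058·52) = 9100/291 ≈ 31.271
Max retention: S = 1000/(9100/291) − 10 = 2000/91 in (≈ 21.978 in)
Ia = 0.2S: 0.2·21.978 = 4.396 in (exactly 400/91)
P − Ia = 6.700 − 4.396 = 2097/910 ≈ 2.304 in (> 0, runoff occurs)
Q = (2097/910)²/((2097/910) + 2000/91) = (4397409/828100)/(22097/910) = 4397409/20108270 in ≈ 0.219 in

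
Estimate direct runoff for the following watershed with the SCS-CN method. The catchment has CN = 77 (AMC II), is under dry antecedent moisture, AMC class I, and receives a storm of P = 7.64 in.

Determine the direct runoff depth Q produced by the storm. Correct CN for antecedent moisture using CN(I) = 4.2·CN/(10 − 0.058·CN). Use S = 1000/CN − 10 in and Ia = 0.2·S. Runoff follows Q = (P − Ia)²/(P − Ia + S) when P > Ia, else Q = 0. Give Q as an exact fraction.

CN(I) from CN(II)=77: (4.2·77)/(10 − 0.058·77) = 161700/2767 ≈ 58.439
Max retention: S = 1000/(161700/2767) − 10 = 11500/1617 in (≈ 7.112 in)
Initial abstraction Ia = S/5 = (11500/1617)/5 = 2300/1617 ≈ 1.422 in
Excess rainfall: 7.640 − 1.422 = 6.218 in; P > Ia so Q > 0
Q: (251347/40425)² ÷ (538847/40425) = 63175314409/21782889975 in (≈ 2.900 in)

Q = 63175314409/21782889975 in ≈ 2.900 in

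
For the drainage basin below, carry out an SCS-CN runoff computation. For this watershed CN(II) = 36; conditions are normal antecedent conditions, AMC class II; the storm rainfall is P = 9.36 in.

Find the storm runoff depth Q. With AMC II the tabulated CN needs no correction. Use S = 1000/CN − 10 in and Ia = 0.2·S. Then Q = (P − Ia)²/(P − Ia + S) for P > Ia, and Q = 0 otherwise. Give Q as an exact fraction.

Q = 852818/596925 in ≈ 1.429 in

Average conditions: CN = 36 (no AMC adjustment).
Max retention: S = 1000/36 − 10 = 160/9 in (≈ 17.778 in)
Initial abstraction Ia = S/5 = (160/9)/5 = 32/9 ≈ 3.556 in
P − Ia = 9.360 − 3.556 = 1306/225 ≈ 5.804 in (> 0, runoff occurs)
Runoff Q = (P−Ia)²/(P−Ia+S) = (5.804)²/(5.804+17.778) = 852818/596925 ≈ 1.429 in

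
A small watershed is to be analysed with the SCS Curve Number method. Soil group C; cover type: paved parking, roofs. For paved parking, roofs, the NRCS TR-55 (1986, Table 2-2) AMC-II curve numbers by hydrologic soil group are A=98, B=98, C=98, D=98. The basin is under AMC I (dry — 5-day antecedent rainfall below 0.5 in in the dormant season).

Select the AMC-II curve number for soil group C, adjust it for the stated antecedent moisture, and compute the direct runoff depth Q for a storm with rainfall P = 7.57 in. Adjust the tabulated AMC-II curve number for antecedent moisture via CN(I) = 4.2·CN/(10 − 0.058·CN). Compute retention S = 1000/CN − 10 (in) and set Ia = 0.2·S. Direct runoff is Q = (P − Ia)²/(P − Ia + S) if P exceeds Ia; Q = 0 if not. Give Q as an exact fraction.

NRCS table: paved parking, roofs, soil group C → CN(II) = 98
CN(I) from CN(II)=98: (4.2·98)/(10 − 0.058·98) = 102900/1079 ≈ 95.366
Max retention: S = 1000/(102900/1079) − 10 = 500/1029 in (≈ 0.486 in)
Initial abstraction Ia = S/5 = (500/1029)/5 = 100/1029 ≈ 0.097 in
P − Ia = 7.570 − 0.097 = 768953/102900 ≈ 7.473 in (> 0, runoff occurs)
Q = (768953/102900)²/((768953/102900) + 500/1029) = (591288716209/10588410000)/(818953/102900) = 591288716209/84270263700 in ≈ 7.017 in

Q = 591288716209/84270263700 in ≈ 7.017 in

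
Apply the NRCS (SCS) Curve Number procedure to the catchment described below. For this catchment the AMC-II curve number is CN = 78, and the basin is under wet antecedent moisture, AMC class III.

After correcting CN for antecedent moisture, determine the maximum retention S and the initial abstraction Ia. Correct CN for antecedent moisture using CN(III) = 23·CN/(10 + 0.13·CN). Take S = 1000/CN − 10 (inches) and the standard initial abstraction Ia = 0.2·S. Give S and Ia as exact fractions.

Adjust CN=78 to AMC III: 23·78/(10 + 0.13·78) → 1794 ÷ (1007/50) = 89700/1007 ≈ 89.076
Max retention: S = 1000/(89700/1007) − 10 = 1100/897 in (≈ 1.226 in)
Ia = 0.2S: 0.2·1.226 = 0.245 in (exactly 220/897)

S = 1100/897 in ≈ 1.226 in; Ia = 220/897 in ≈ 0.245 in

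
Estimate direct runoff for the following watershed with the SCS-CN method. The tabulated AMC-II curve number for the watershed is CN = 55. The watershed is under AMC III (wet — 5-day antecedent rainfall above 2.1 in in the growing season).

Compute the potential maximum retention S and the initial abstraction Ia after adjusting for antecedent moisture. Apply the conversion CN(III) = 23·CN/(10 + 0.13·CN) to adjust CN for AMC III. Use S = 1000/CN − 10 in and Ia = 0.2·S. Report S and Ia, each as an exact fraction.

Adjust CN=55 to AMC III: 23·55/(10 + 0.13·55) → 1265 ÷ (343/20) = 25300/343 ≈ 73.761
S = 1000/(25300/343) − 10 = 900/253 in ≈ 3.557 in
Ia = 0.2S: 0.2·3.557 = 0.711 in (exactly 180/253)

S = 900/253 in ≈ 3.557 in; Ia = 180/253 in ≈ 0.711 in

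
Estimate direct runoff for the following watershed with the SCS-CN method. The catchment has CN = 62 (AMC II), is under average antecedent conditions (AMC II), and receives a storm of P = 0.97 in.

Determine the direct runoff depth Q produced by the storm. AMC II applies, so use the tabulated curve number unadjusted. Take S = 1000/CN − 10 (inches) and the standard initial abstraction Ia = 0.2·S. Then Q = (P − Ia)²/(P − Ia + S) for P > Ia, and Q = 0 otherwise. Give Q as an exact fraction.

Average conditions: CN = 62 (no AMC adjustment).
Retention S: 1000/CN − 10 with CN=62.000 → S = 190/31 ≈ 6.129 in
Ia = 0.2·(190/31) = 38/31 in ≈ 1.226 in
P = 0.970 ≤ Ia = 1.226 in: entire storm abstracted, Q = 0.

Q = 0 in ≈ 0.000 in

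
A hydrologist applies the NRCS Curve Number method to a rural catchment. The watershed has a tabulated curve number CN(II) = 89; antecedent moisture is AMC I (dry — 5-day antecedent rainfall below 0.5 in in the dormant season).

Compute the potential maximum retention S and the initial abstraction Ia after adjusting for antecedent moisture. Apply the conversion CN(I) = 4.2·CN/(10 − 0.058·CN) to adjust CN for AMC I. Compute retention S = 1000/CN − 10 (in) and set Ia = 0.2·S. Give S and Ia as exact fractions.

S = 5500/1869 in ≈ 2.943 in; Ia = 1100/1869 in ≈ 0.589 in

CN(I) from CN(II)=89: (4.2·89)/(10 − 0.058·89) = 186900/2419 ≈ 77.263
S = 1000/(186900/2419) − 10 = 5500/1869 in ≈ 2.943 in
Ia = 0.2S: 0.2·2.943 = 0.589 in (exactly 1100/1869)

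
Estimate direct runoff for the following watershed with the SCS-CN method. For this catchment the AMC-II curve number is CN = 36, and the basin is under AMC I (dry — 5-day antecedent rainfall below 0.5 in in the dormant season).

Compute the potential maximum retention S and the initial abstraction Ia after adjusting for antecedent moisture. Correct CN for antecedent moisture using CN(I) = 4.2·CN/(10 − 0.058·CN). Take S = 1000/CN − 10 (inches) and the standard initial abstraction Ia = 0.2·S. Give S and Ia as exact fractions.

S = 8000/189 in ≈ 42.328 in; Ia = 1600/189 in ≈ 8.466 in

Dry (AMC I): CN(I) = 4.2·36/(10 − 0.058·36) = (756/5)/(989/125) = 18900/989 ≈ 19.110
Retention S: 1000/CN − 10 with CN=19.110 → S = 8000/189 ≈ 42.328 in
Ia = 0.2S: 0.2·42.328 = 8.466 in (exactly 1600/189)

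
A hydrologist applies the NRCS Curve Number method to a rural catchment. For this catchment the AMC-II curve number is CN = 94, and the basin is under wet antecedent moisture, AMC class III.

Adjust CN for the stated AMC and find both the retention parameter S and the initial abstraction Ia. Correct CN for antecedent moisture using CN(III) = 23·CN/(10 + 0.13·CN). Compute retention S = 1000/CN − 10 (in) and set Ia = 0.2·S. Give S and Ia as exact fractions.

S = 300/1081 in ≈ 0.278 in; Ia = 60/1081 in ≈ 0.056 in

Adjust CN=94 to AMC III: 23·94/(10 + 0.13·94) → 2162 ÷ (1111/50) = 108100/1111 ≈ 97.300
S = 1000/(108100/1111) − 10 = 300/1081 in ≈ 0.278 in
Ia = 0.2S: 0.2·0.278 = 0.056 in (exactly 60/1081)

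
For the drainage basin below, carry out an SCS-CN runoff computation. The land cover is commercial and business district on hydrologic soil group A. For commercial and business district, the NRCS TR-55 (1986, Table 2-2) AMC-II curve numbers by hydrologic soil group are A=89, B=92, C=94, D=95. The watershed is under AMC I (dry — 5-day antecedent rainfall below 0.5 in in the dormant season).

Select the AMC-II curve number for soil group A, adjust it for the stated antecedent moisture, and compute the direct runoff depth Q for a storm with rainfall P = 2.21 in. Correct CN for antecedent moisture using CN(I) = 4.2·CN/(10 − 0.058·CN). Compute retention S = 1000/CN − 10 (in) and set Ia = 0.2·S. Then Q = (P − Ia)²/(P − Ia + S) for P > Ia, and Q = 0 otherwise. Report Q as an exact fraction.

Q = 91838696401/159434858100 in ≈ 0.576 in

NRCS table: commercial and business district, soil group A → CN(II) = 89
Dry (AMC I): CN(I) = 4.2·89/(10 − 0.058·89) = (1869/5)/(2419/500) = 186900/2419 ≈ 77.263
Retention S: 1000/CN − 10 with CN=77.263 → S = 5500/1869 ≈ 2.943 in
Ia = 0.2S: 0.2·2.943 = 0.589 in (exactly 1100/1869)
P − Ia = 2.210 − 0.589 = 303049/186900 ≈ 1.621 in (> 0, runoff occurs)
Q = (303049/186900)²/((303049/186900) + 5500/1869) = (91838696401/34931610000)/(853049/186900) = 91838696401/159434858100 in ≈ 0.576 in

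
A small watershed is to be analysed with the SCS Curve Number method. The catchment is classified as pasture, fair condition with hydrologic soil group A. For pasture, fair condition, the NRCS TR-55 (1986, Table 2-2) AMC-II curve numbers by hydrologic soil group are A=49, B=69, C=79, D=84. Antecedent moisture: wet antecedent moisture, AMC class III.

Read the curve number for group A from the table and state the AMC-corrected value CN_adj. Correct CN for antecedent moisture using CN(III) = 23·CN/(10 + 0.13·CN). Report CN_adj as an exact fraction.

NRCS table: pasture, fair condition, soil group A → CN(II) = 49
Wet (AMC III): CN(III) = 23·49/(10 + 0.13·49) = 1127/(1637/100) = 112700/1637 ≈ 68.845

CN_adj = 112700/1637 ≈ 68.845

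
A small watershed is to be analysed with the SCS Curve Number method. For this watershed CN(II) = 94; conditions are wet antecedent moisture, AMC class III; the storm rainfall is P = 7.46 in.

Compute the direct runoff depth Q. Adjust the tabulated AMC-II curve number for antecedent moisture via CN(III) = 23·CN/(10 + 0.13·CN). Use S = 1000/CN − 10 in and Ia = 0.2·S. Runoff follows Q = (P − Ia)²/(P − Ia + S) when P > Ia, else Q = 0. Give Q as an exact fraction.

Q = 160170445369/22442262650 in ≈ 7.137 in

CN(III) from CN(II)=94: (23·94)/(10 + 0.13·94) = 108100/1111 ≈ 97.300
Retention S: 1000/CN − 10 with CN=97.300 → S = 300/1081 ≈ 0.278 in
Initial abstraction Ia = S/5 = (300/1081)/5 = 60/1081 ≈ 0.056 in
P − Ia = 7.460 − 0.056 = 400213/54050 ≈ 7.404 in (> 0, runoff occurs)
Runoff Q = (P−Ia)²/(P−Ia+S) = (7.404)²/(7.404+0.278) = 160170445369/22442262650 ≈ 7.137 in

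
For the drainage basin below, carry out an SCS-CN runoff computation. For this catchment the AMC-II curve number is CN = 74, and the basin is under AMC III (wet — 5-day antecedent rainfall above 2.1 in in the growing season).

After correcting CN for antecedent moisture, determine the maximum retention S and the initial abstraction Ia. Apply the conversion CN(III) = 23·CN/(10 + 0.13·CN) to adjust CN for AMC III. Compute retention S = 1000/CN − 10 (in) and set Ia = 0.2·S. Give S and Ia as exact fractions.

CN(III) from CN(II)=74: (23·74)/(10 + 0.13·74) = 85100/981 ≈ 86.748
S = 1000/(85100/981) − 10 = 1300/851 in ≈ 1.528 in
Ia = 0.2S: 0.2·1.528 = 0.306 in (exactly 260/851)

S = 1300/851 in ≈ 1.528 in; Ia = 260/851 in ≈ 0.306 in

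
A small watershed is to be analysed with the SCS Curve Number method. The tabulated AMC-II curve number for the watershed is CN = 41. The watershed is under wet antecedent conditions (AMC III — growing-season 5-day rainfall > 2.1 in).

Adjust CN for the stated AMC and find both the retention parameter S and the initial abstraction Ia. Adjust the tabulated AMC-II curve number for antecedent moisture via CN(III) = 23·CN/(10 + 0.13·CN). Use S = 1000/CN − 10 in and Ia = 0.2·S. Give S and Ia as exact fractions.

S = 5900/943 in ≈ 6.257 in; Ia = 1180/943 in ≈ 1.251 in

Wet (AMC III): CN(III) = 23·41/(10 + 0.13·41) = 943/(1533/100) = 94300/1533 ≈ 61.513
Max retention: S = 1000/(94300/1533) − 10 = 5900/943 in (≈ 6.257 in)
Initial abstraction Ia = S/5 = (5900/943)/5 = 1180/943 ≈ 1.251 in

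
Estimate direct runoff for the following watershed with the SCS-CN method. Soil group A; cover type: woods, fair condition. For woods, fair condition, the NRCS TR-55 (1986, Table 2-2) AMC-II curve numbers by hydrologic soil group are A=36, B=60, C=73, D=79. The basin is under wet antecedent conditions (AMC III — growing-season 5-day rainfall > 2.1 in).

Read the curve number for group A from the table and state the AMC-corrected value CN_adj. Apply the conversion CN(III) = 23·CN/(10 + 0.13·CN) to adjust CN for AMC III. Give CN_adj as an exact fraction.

NRCS table: woods, fair condition, soil group A → CN(II) = 36
Wet (AMC III): CN(III) = 23·36/(10 + 0.13·36) = 828/(367/25) = 20700/367 ≈ 56.403

CN_adj = 20700/367 ≈ 56.403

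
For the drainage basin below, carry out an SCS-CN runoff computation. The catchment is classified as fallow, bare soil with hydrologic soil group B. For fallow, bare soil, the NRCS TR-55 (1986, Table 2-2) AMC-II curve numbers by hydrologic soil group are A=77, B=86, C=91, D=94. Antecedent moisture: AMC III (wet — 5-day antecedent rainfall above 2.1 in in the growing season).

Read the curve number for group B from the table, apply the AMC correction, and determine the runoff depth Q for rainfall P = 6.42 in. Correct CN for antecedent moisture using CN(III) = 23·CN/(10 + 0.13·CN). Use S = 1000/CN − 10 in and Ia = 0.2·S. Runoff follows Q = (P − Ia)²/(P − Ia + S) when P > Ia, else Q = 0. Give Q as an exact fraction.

Q = 96390999961/17083442050 in ≈ 5.642 in

NRCS table: fallow, bare soil, soil group B → CN(II) = 86
CN(III) from CN(II)=86: (23·86)/(10 + 0.13·86) = 98900/1059 ≈ 93.390
S = 1000/(98900/1059) − 10 = 700/989 in ≈ 0.708 in
Ia = 0.2S: 0.2·0.708 = 0.142 in (exactly 140/989)
Since P=6.420 > Ia=0.142: effective rainfall P−Ia = 310469/49450 in
Q: (310469/49450)² ÷ (345469/49450) = 96390999961/17083442050 in (≈ 5.642 in)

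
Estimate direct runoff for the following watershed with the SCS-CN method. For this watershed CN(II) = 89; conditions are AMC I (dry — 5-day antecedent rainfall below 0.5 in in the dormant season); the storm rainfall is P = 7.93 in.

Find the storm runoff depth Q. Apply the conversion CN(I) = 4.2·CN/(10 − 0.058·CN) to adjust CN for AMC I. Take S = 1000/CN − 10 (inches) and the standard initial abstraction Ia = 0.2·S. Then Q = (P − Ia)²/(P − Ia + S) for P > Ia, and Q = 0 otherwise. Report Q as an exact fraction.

Adjust CN=89 to AMC I: 4.2·89/(10 − 0.058·89) → (1869/5) ÷ (2419/500) = 186900/2419 ≈ 77.263
Max retention: S = 1000/(186900/2419) − 10 = 5500/1869 in (≈ 2.943 in)
Ia = 0.2·(5500/1869) = 1100/1869 in ≈ 0.589 in
P − Ia = 7.930 − 0.589 = 1372117/186900 ≈ 7.341 in (> 0, runoff occurs)
Q: (1372117/186900)² ÷ (1922117/186900) = 1882705061689/359243667300 in (≈ 5.241 in)

Q = 1882705061689/359243667300 in ≈ 5.241 in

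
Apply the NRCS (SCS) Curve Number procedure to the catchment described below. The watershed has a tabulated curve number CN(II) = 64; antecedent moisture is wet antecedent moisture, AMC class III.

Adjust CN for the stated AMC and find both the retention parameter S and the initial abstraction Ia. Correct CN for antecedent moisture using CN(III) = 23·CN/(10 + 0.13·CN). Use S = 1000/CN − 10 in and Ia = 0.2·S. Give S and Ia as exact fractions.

Wet (AMC III): CN(III) = 23·64/(10 + 0.13·64) = 1472/(458/25) = 18400/229 ≈ 80.349
Max retention: S = 1000/(18400/229) − 10 = 225/92 in (≈ 2.446 in)
Ia = 0.2S: 0.2·2.446 = 0.489 in (exactly 45/92)

S = 225/92 in ≈ 2.446 in; Ia = 45/92 in ≈ 0.489 in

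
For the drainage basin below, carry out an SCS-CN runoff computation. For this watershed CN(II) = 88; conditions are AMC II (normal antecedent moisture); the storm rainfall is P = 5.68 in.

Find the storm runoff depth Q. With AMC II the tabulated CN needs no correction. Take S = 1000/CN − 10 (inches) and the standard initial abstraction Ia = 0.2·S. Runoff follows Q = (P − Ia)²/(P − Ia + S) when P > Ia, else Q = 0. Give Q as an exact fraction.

Q = 2211169/512050 in ≈ 4.318 in

CN(II) = 88; AMC II needs no correction.
Max retention: S = 1000/88 − 10 = 15/11 in (≈ 1.364 in)
Ia = 0.2·(15/11) = 3/11 in ≈ 0.273 in
Since P=5.680 > Ia=0.273: effective rainfall P−Ia = 1487/275 in
Runoff Q = (P−Ia)²/(P−Ia+S) = (5.407)²/(5.407+1.364) = 2211169/512050 ≈ 4.318 in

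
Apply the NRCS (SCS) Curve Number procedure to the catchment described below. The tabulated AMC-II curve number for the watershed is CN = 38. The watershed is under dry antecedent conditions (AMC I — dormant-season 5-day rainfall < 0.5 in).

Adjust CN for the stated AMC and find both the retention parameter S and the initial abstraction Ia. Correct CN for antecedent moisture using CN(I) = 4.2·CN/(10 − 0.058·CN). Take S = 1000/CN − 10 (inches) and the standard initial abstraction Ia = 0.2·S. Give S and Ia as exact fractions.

S = 15500/399 in ≈ 38.847 in; Ia = 3100/399 in ≈ 7.769 in

Dry (AMC I): CN(I) = 4.2·38/(10 − 0.058·38) = (798/5)/(1949/250) = 39900/1949 ≈ 20.472
Max retention: S = 1000/(39900/1949) − 10 = 15500/399 in (≈ 38.847 in)
Ia = 0.2S: 0.2·38.847 = 7.769 in (exactly 3100/399)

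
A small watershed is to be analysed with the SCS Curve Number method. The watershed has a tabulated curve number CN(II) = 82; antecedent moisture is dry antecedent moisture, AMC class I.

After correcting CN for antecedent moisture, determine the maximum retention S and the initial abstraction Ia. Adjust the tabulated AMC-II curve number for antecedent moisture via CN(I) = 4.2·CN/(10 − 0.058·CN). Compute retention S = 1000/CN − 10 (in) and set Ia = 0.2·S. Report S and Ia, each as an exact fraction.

S = 1500/287 in ≈ 5.226 in; Ia = 300/287 in ≈ 1.045 in

Adjust CN=82 to AMC I: 4.2·82/(10 − 0.058·82) → (1722/5) ÷ (1311/250) = 28700/437 ≈ 65.675
Retention S: 1000/CN − 10 with CN=65.675 → S = 1500/287 ≈ 5.226 in
Initial abstraction Ia = S/5 = (1500/287)/5 = 300/287 ≈ 1.045 in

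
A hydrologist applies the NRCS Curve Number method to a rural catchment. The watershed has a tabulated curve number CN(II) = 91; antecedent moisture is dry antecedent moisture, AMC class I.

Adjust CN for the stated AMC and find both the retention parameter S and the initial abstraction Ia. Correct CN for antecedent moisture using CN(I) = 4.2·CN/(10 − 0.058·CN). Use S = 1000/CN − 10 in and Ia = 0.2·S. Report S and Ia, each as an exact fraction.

S = 1500/637 in ≈ 2.355 in; Ia = 300/637 in ≈ 0.471 in

CN(I) from CN(II)=91: (4.2·91)/(10 − 0.058·91) = 63700/787 ≈ 80.940
S = 1000/(63700/787) − 10 = 1500/637 in ≈ 2.355 in
Ia = 0.2S: 0.2·2.355 = 0.471 in (exactly 300/637)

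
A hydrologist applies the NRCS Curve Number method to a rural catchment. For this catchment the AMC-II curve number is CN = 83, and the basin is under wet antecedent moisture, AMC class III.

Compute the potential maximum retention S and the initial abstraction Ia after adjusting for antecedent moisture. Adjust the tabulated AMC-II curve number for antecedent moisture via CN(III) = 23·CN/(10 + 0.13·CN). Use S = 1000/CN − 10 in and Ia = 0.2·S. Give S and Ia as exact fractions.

CN(III) from CN(II)=83: (23·83)/(10 + 0.13·83) = 190900/2079 ≈ 91.823
Max retention: S = 1000/(190900/2079) − 10 = 1700/1909 in (≈ 0.891 in)
Ia = 0.2S: 0.2·0.891 = 0.178 in (exactly 340/1909)

S = 1700/1909 in ≈ 0.891 in; Ia = 340/1909 in ≈ 0.178 in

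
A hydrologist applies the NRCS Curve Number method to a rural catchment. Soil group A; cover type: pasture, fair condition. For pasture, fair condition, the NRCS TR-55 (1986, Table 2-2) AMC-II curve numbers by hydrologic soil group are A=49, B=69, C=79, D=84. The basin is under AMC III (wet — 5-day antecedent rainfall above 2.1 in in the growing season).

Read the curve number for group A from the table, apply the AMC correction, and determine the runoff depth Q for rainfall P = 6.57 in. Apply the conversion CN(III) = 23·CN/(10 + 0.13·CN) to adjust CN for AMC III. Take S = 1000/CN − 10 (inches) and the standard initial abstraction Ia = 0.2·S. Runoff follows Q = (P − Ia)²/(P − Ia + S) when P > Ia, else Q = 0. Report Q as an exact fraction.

Q = 135868118907/43143025100 in ≈ 3.149 in

NRCS table: pasture, fair condition, soil group A → CN(II) = 49
CN(III) from CN(II)=49: (23·49)/(10 + 0.13·49) = 112700/1637 ≈ 68.845
Retention S: 1000/CN − 10 with CN=68.845 → S = 5100/1127 ≈ 4.525 in
Ia = 0.2·(5100/1127) = 1020/1127 in ≈ 0.905 in
P − Ia = 6.570 − 0.905 = 638439/112700 ≈ 5.665 in (> 0, runoff occurs)
Q = (638439/112700)²/((638439/112700) + 5100/1127) = (407604356721/12701290000)/(1148439/112700) = 135868118907/43143025100 in ≈ 3.149 in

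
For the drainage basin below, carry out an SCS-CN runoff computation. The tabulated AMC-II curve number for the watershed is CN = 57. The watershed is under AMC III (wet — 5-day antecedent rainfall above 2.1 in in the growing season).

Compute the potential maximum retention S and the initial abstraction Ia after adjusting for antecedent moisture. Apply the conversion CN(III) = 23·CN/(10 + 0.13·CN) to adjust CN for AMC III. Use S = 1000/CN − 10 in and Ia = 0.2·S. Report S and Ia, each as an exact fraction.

S = 4300/1311 in ≈ 3.280 in; Ia = 860/1311 in ≈ 0.656 in

CN(III) from CN(II)=57: (23·57)/(10 + 0.13·57) = 131100/1741 ≈ 75.302
S = 1000/(131100/1741) − 10 = 4300/1311 in ≈ 3.280 in
Ia = 0.2S: 0.2·3.280 = 0.656 in (exactly 860/1311)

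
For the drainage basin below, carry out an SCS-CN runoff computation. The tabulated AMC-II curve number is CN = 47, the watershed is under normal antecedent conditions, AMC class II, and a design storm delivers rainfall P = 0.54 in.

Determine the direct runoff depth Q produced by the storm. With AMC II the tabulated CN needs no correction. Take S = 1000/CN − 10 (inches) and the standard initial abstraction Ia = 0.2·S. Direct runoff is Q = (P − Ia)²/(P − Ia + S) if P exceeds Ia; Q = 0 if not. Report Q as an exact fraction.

Q = 0 in ≈ 0.000 in

CN(II) = 47; AMC II needs no correction.
S = 1000/47 − 10 = 530/47 in ≈ 11.277 in
Ia = 0.2·(530/47) = 106/47 in ≈ 2.255 in
P = 0.540 ≤ Ia = 2.255 in: entire storm abstracted, Q = 0.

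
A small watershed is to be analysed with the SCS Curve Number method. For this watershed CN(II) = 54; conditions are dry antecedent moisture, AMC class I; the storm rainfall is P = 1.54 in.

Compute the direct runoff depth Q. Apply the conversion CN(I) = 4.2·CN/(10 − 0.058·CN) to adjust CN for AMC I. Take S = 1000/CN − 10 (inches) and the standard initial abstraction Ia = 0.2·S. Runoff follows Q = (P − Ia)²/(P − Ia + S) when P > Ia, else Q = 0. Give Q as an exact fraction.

Q = 0 in ≈ 0.000 in

Adjust CN=54 to AMC I: 4.2·54/(10 − 0.058·54) → (1134/5) ÷ (1717/250) = 56700/1717 ≈ 33.023
S = 1000/(56700/1717) − 10 = 11500/567 in ≈ 20.282 in
Ia = 0.2·(11500/567) = 2300/567 in ≈ 4.056 in
P = 1.540 ≤ Ia = 4.056 in: entire storm abstracted, Q = 0.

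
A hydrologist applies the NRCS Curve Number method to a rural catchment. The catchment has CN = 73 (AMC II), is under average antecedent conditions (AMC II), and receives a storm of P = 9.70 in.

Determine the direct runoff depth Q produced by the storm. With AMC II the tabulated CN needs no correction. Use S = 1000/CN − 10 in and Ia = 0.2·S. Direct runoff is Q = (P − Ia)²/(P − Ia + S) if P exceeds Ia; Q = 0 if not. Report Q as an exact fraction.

Q = 42784681/6745930 in ≈ 6.342 in

CN(II) = 73; AMC II needs no correction.
S = 1000/73 − 10 = 270/73 in ≈ 3.699 in
Ia = 0.2·(270/73) = 54/73 in ≈ 0.740 in
Since P=9.700 > Ia=0.740: effective rainfall P−Ia = 6541/730 in
Q = (6541/730)²/((6541/730) + 270/73) = (42784681/532900)/(9241/730) = 42784681/6745930 in ≈ 6.342 in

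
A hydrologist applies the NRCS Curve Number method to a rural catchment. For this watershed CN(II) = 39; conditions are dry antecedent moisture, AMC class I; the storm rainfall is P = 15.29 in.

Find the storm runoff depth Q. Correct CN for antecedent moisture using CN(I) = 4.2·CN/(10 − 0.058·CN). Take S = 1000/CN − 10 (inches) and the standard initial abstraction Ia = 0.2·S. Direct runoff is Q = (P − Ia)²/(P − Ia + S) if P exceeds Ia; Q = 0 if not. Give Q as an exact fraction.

Q = 412486347001/302395356900 in ≈ 1.364 in

CN(I) from CN(II)=39: (4.2·39)/(10 − 0.058·39) = 81900/3869 ≈ 21.168
Max retention: S = 1000/(81900/3869) − 10 = 30500/819 in (≈ 37.241 in)
Ia = 0.2S: 0.2·37.241 = 7.448 in (exactly 6100/819)
Since P=15.290 > Ia=7.448: effective rainfall P−Ia = 642251/81900 in
Runoff Q = (P−Ia)²/(P−Ia+S) = (7.842)²/(7.842+37.241) = 412486347001/302395356900 ≈ 1.364 in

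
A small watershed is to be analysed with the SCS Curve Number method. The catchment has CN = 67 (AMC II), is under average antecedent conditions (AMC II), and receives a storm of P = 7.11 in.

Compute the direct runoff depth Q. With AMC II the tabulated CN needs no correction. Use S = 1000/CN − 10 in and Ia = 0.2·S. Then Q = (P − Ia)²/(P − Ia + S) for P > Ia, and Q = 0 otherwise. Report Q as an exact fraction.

CN(II) = 67; AMC II needs no correction.
S = 1000/67 − 10 = 330/67 in ≈ 4.925 in
Ia = 0.2S: 0.2·4.925 = 0.985 in (exactly 66/67)
P − Ia = 7.110 − 0.985 = 41037/6700 ≈ 6.125 in (> 0, runoff occurs)
Q = (41037/6700)²/((41037/6700) + 330/67) = (1684035369/44890000)/(74037/6700) = 561345123/165349300 in ≈ 3.395 in

Q = 561345123/165349300 in ≈ 3.395 in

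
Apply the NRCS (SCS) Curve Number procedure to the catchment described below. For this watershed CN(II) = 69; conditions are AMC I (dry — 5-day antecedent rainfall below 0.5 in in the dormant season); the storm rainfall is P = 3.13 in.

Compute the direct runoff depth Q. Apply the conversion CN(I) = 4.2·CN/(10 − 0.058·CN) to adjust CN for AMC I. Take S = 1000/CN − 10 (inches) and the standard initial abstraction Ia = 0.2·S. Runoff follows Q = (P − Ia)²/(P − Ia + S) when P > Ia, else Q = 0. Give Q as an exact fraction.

Q = 20602870369/245393511300 in ≈ 0.084 in

Adjust CN=69 to AMC I: 4.2·69/(10 − 0.058·69) → (1449/5) ÷ (2999/500) = 144900/2999 ≈ 48.316
Retention S: 1000/CN − 10 with CN=48.316 → S = 15500/1449 ≈ 10.697 in
Initial abstraction Ia = S/5 = (15500/1449)/5 = 3100/1449 ≈ 2.139 in
P − Ia = 3.130 − 2.139 = 143537/144900 ≈ 0.991 in (> 0, runoff occurs)
Runoff Q = (P−Ia)²/(P−Ia+S) = (0.991)²/(0.991+10.697) = 20602870369/245393511300 ≈ 0.084 in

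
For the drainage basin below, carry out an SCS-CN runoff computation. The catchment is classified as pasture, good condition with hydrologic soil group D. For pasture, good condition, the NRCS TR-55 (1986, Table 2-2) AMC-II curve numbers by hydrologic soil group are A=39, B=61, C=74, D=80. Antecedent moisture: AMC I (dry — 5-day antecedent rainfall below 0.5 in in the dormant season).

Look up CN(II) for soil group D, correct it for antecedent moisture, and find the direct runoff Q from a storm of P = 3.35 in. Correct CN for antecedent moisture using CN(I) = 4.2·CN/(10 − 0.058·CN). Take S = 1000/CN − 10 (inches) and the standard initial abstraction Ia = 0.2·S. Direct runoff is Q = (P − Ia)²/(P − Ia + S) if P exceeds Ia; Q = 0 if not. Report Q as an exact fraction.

Q = 822649/1430940 in ≈ 0.575 in

NRCS table: pasture, good condition, soil group D → CN(II) = 80
CN(I) from CN(II)=80: (4.2·80)/(10 − 0.058·80) = 4200/67 ≈ 62.687
S = 1000/(4200/67) − 10 = 125/21 in ≈ 5.952 in
Ia = 0.2S: 0.2·5.952 = 1.190 in (exactly 25/21)
Excess rainfall: 3.350 − 1.190 = 2.160 in; P > Ia so Q > 0
Q = (907/420)²/((907/420) + 125/21) = (822649/176400)/(3407/420) = 822649/1430940 in ≈ 0.575 in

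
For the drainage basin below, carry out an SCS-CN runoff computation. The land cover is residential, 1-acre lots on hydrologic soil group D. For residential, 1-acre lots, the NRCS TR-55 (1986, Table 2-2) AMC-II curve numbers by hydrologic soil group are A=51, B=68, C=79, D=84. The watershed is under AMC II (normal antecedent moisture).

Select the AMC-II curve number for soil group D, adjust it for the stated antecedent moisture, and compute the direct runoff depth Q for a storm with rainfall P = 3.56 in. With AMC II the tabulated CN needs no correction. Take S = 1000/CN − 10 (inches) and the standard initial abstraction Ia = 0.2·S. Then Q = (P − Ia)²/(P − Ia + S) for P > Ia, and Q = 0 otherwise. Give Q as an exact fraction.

Q = 2785561/1401225 in ≈ 1.988 in

NRCS table: residential, 1-acre lots, soil group D → CN(II) = 84
Average conditions: CN = 84 (no AMC adjustment).
Retention S: 1000/CN − 10 with CN=84.000 → S = 40/21 ≈ 1.905 in
Initial abstraction Ia = S/5 = (40/21)/5 = 8/21 ≈ 0.381 in
Since P=3.560 > Ia=0.381: effective rainfall P−Ia = 1669/525 in
Runoff Q = (P−Ia)²/(P−Ia+S) = (3.179)²/(3.179+1.905) = 2785561/1401225 ≈ 1.988 in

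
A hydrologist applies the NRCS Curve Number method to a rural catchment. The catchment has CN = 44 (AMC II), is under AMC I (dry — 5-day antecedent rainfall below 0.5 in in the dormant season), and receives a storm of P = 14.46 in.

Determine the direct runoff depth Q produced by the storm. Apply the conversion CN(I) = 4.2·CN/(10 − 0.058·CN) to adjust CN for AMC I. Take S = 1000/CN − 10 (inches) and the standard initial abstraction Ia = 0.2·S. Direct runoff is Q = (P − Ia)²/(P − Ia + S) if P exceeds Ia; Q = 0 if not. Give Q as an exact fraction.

CN(I) from CN(II)=44: (4.2·44)/(10 − 0.058·44) = 3300/133 ≈ 24.812
Retention S: 1000/CN − 10 with CN=24.812 → S = 1000/33 ≈ 30.303 in
Initial abstraction Ia = S/5 = (1000/33)/5 = 200/33 ≈ 6.061 in
Since P=14.460 > Ia=6.061: effective rainfall P−Ia = 13859/1650 in
Runoff Q = (P−Ia)²/(P−Ia+S) = (8.399)²/(8.399+30.303) = 192071881/105367350 ≈ 1.823 in

Q = 192071881/105367350 in ≈ 1.823 in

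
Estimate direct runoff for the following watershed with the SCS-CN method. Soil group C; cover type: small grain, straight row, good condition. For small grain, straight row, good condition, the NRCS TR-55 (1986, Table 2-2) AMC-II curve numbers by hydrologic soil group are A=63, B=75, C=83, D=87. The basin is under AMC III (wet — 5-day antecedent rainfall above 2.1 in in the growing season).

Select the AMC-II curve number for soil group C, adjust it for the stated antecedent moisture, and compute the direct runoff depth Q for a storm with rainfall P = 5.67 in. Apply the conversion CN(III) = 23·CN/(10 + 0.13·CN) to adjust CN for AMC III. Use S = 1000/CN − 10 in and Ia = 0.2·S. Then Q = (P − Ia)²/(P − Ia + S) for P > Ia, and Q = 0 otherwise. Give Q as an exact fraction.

NRCS table: small grain, straight row, good condition, soil group C → CN(II) = 83
CN(III) from CN(II)=83: (23·83)/(10 + 0.13·83) = 190900/2079 ≈ 91.823
Retention S: 1000/CN − 10 with CN=91.823 → S = 1700/1909 ≈ 0.891 in
Ia = 0.2S: 0.2·0.891 = 0.178 in (exactly 340/1909)
Excess rainfall: 5.670 − 0.178 = 5.492 in; P > Ia so Q > 0
Q = (1048403/190900)²/((1048403/190900) + 1700/1909) = (1099148850409/36442810000)/(1218403/190900) = 1099148850409/232593132700 in ≈ 4.726 in

Q = 1099148850409/232593132700 in ≈ 4.726 in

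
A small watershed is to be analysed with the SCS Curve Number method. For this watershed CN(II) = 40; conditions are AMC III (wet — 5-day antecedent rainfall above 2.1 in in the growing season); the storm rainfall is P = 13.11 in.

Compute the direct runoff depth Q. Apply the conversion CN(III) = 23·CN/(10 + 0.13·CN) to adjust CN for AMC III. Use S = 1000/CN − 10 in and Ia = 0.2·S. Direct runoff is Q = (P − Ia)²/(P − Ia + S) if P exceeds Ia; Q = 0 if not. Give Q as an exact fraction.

Q = 245761803/32317300 in ≈ 7.605 in

CN(III) from CN(II)=40: (23·40)/(10 + 0.13·40) = 1150/19 ≈ 60.526
Retention S: 1000/CN − 10 with CN=60.526 → S = 150/23 ≈ 6.522 in
Ia = 0.2S: 0.2·6.522 = 1.304 in (exactly 30/23)
Excess rainfall: 13.110 − 1.304 = 11.806 in; P > Ia so Q > 0
Runoff Q = (P−Ia)²/(P−Ia+S) = (11.806)²/(11.806+6.522) = 245761803/32317300 ≈ 7.605 in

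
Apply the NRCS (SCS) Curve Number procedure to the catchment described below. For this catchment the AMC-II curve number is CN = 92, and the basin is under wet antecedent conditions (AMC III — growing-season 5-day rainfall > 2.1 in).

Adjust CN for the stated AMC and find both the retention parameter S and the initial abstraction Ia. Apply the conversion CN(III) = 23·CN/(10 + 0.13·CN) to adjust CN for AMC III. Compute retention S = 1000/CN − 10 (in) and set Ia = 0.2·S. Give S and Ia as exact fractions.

CN(III) from CN(II)=92: (23·92)/(10 + 0.13·92) = 52900/549 ≈ 96.357
Max retention: S = 1000/(52900/549) − 10 = 200/529 in (≈ 0.378 in)
Initial abstraction Ia = S/5 = (200/529)/5 = 40/529 ≈ 0.076 in

S = 200/529 in ≈ 0.378 in; Ia = 40/529 in ≈ 0.076 in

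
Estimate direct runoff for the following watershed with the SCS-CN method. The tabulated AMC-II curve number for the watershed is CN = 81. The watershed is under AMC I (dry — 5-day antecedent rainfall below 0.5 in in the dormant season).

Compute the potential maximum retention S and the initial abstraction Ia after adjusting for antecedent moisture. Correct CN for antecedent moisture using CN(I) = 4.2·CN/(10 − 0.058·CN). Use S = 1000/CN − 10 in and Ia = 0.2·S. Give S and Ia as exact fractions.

CN(I) from CN(II)=81: (4.2·81)/(10 − 0.058·81) = 170100/2651 ≈ 64.164
Max retention: S = 1000/(170100/2651) − 10 = 9500/1701 in (≈ 5.585 in)
Ia = 0.2S: 0.2·5.585 = 1.117 in (exactly 1900/1701)

S = 9500/1701 in ≈ 5.585 in; Ia = 1900/1701 in ≈ 1.117 in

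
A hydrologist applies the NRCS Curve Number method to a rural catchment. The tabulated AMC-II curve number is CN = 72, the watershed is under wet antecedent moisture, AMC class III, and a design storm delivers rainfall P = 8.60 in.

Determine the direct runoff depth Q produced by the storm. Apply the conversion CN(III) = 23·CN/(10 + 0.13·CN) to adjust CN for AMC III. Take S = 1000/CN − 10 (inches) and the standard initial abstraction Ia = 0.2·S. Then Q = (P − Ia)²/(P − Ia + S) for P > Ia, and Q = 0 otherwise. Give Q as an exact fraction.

Q = 73119601/10661535 in ≈ 6.858 in

Wet (AMC III): CN(III) = 23·72/(10 + 0.13·72) = 1656/(484/25) = 10350/121 ≈ 85.537
Max retention: S = 1000/(10350/121) − 10 = 350/207 in (≈ 1.691 in)
Ia = 0.2S: 0.2·1.691 = 0.338 in (exactly 70/207)
Excess rainfall: 8.600 − 0.338 = 8.262 in; P > Ia so Q > 0
Runoff Q = (P−Ia)²/(P−Ia+S) = (8.262)²/(8.262+1.691) = 73119601/10661535 ≈ 6.858 in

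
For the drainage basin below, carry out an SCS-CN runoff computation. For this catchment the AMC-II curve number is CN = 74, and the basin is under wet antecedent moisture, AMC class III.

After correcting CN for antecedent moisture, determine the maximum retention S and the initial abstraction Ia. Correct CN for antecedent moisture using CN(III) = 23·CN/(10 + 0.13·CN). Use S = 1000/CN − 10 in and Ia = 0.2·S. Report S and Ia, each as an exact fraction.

S = 1300/851 in ≈ 1.528 in; Ia = 260/851 in ≈ 0.306 in

Wet (AMC III): CN(III) = 23·74/(10 + 0.13·74) = 1702/(981/50) = 85100/981 ≈ 86.748
Retention S: 1000/CN − 10 with CN=86.748 → S = 1300/851 ≈ 1.528 in
Ia = 0.2S: 0.2·1.528 = 0.306 in (exactly 260/851)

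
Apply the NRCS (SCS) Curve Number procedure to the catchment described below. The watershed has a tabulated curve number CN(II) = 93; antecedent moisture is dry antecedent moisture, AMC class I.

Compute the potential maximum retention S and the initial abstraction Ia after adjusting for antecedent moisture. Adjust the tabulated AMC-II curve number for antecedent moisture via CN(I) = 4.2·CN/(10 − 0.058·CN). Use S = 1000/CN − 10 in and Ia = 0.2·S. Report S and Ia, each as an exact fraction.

CN(I) from CN(II)=93: (4.2·93)/(10 − 0.058·93) = 27900/329 ≈ 84.802
S = 1000/(27900/329) − 10 = 500/279 in ≈ 1.792 in
Ia = 0.2·(500/279) = 100/279 in ≈ 0.358 in

S = 500/279 in ≈ 1.792 in; Ia = 100/279 in ≈ 0.358 in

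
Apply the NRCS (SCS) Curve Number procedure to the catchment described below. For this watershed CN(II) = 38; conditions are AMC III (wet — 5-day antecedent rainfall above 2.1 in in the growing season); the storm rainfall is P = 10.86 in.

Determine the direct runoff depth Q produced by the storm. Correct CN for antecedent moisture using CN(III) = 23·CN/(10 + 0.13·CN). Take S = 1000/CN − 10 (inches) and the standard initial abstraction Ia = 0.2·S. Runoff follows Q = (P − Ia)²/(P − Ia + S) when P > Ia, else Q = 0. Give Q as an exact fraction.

Adjust CN=38 to AMC III: 23·38/(10 + 0.13·38) → 874 ÷ (747/50) = 43700/747 ≈ 58.501
Retention S: 1000/CN − 10 with CN=58.501 → S = 3100/437 ≈ 7.094 in
Ia = 0.2·(3100/437) = 620/437 in ≈ 1.419 in
P − Ia = 10.860 − 1.419 = 206291/21850 ≈ 9.441 in (> 0, runoff occurs)
Q: (206291/21850)² ÷ (361291/21850) = 42555976681/7894208350 in (≈ 5.391 in)

Q = 42555976681/7894208350 in ≈ 5.391 in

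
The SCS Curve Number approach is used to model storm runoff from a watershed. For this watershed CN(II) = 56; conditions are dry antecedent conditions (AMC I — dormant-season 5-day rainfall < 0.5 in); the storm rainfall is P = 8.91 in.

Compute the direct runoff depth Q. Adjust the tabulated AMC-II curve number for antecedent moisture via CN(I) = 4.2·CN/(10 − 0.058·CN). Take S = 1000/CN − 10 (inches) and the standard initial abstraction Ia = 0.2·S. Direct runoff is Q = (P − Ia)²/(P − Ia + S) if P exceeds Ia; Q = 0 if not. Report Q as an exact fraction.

Q = 524773139/469032900 in ≈ 1.119 in

Adjust CN=56 to AMC I: 4.2·56/(10 − 0.058·56) → (1176/5) ÷ (844/125) = 7350/211 ≈ 34.834
Max retention: S = 1000/(7350/211) − 10 = 2750/147 in (≈ 18.707 in)
Ia = 0.2S: 0.2·18.707 = 3.741 in (exactly 550/147)
Since P=8.910 > Ia=3.741: effective rainfall P−Ia = 75977/14700 in
Runoff Q = (P−Ia)²/(P−Ia+S) = (5.169)²/(5.169+18.707) = 524773139/469032900 ≈ 1.119 in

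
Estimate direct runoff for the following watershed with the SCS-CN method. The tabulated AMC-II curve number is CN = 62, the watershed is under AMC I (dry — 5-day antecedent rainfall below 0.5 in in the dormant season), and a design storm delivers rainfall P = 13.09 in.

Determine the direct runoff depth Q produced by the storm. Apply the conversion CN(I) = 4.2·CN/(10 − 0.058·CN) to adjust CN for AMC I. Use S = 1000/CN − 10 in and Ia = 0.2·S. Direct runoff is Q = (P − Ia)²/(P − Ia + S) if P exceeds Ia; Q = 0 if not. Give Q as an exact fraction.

Dry (AMC I): CN(I) = 4.2·62/(10 − 0.058·62) = (1302/5)/(1601/250) = 65100/1601 ≈ 40.662
Retention S: 1000/CN − 10 with CN=40.662 → S = 9500/651 ≈ 14.593 in
Ia = 0.2S: 0.2·14.593 = 2.919 in (exactly 1900/651)
Since P=13.090 > Ia=2.919: effective rainfall P−Ia = 662159/65100 in
Q = (662159/65100)²/((662159/65100) + 9500/651) = (438454541281/4238010000)/(1612159/65100) = 438454541281/104951550900 in ≈ 4.178 in

Q = 438454541281/104951550900 in ≈ 4.178 in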